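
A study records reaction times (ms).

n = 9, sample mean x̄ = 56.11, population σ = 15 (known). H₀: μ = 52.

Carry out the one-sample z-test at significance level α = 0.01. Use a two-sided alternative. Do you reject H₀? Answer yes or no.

reject H₀: no

SE = σ/√n = 15/√9 = 5.0000
z = (x̄−μ₀)/SE = (56.11−52)/5.0000 = 0.8220
p-value (two-sided) = 0.41108
At α=0.01: p ≥ α → fail to reject H₀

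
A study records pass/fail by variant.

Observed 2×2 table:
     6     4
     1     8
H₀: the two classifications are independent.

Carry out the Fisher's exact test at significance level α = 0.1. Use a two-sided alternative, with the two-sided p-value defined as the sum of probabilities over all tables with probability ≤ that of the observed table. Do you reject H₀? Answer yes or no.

Margins: r₁=10, r₂=9, c₁=7, c₂=12, n=19
p_obs = C(10,6)·C(9,1)/C(19,7); sum pmf over tables with pmf ≤ p_obs
p-value (two-sided) = 0.05728
At α=0.1: p < α → reject H₀

reject H₀: yes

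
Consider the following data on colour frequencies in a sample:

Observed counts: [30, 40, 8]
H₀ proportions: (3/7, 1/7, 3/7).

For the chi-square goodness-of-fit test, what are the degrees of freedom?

degrees of freedom = 2

df = k − 1 = 3 − 1 = 2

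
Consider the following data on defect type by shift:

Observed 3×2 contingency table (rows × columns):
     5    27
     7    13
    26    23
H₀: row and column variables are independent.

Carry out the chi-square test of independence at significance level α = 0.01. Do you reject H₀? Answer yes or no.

Row totals [32, 20, 49], col totals [38, 63], n=101
χ² = (5−12.04)²/12.04 + (27−19.96)²/19.96 + (7−7.52)²/7.52 + (13−12.48)²/12.48 + (26−18.44)²/18.44 + (23−30.56)²/30.56 = 11.6333
df = 2
p-value (upper-tail) = 0.00298
At α=0.01: p < α → reject H₀

reject H₀: yes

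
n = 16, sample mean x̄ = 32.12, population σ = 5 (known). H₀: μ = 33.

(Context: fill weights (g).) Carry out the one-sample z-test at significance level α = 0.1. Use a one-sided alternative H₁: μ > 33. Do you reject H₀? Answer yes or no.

SE = σ/√n = 5/√16 = 1.2500
z = (x̄−μ₀)/SE = (32.12−33)/1.2500 = -0.7040
p-value (one-sided, H₁ greater) = 0.75928
At α=0.1: p ≥ α → fail to reject H₀

reject H₀: no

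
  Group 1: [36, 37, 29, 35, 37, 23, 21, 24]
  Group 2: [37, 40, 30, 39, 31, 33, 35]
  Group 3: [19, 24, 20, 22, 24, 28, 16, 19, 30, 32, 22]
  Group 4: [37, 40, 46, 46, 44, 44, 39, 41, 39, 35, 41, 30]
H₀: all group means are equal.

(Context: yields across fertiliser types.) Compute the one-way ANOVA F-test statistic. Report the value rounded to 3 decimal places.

test statistic = 21.575

Group means [30.25, 35.00, 23.27, 40.17], grand mean 32.237
SSB = Σnᵢ(x̄ᵢ−x̄)² = 1723.520; SSW = ΣΣ(x−x̄ᵢ)² = 905.348
MSB = 1723.520/3 = 574.5066; MSW = 905.348/34 = 26.6279
F = MSB/MSW = 21.5754
df = (3, 34)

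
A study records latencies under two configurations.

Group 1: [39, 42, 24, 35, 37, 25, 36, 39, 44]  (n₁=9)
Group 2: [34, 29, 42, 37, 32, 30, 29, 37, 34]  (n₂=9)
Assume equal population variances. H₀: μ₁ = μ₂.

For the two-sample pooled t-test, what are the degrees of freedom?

degrees of freedom = 16

df = n₁ + n₂ − 2 = 9 + 9 − 2 = 16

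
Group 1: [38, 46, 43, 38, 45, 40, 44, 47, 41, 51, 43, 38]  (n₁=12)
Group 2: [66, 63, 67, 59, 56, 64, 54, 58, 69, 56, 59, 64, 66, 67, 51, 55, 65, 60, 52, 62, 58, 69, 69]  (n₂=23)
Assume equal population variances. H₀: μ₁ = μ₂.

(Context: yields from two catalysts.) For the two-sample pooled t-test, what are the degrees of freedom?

df = n₁ + n₂ − 2 = 12 + 23 − 2 = 33

degrees of freedom = 33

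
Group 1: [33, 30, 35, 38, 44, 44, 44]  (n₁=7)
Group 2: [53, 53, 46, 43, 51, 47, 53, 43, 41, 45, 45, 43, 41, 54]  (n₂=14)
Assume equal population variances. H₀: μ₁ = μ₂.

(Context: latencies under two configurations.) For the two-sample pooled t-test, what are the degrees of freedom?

degrees of freedom = 19

df = n₁ + n₂ − 2 = 7 + 14 − 2 = 19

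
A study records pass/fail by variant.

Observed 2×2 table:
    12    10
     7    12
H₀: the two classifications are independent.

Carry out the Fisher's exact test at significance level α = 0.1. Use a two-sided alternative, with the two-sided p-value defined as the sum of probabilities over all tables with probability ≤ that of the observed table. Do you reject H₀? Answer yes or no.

reject H₀: no

Margins: r₁=22, r₂=19, c₁=19, c₂=22, n=41
p_obs = C(22,12)·C(19,7)/C(41,19); sum pmf over tables with pmf ≤ p_obs
p-value (two-sided) = 0.35011
At α=0.1: p ≥ α → fail to reject H₀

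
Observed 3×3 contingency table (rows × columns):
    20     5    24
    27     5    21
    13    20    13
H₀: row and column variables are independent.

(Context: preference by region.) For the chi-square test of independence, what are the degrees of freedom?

degrees of freedom = 4

df = (r−1)(c−1) = (3−1)·(3−1) = 4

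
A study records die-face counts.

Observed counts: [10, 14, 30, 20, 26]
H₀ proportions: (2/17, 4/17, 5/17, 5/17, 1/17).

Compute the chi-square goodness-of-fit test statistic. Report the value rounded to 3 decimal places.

test statistic = 75.950

n = 100; E_i = n·p_i = [11.76, 23.53, 29.41, 29.41, 5.88]
χ² = (10−11.76)²/11.76 + (14−23.53)²/23.53 + (30−29.41)²/29.41 + (20−29.41)²/29.41 + (26−5.88)²/5.88 = 75.9500
df = 4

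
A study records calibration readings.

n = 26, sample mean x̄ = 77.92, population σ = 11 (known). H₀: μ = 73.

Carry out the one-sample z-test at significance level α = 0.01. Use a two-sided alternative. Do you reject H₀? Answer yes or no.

SE = σ/√n = 11/√26 = 2.1573
z = (x̄−μ₀)/SE = (77.92−73)/2.1573 = 2.2807
p-value (two-sided) = 0.02257
At α=0.01: p ≥ α → fail to reject H₀

reject H₀: no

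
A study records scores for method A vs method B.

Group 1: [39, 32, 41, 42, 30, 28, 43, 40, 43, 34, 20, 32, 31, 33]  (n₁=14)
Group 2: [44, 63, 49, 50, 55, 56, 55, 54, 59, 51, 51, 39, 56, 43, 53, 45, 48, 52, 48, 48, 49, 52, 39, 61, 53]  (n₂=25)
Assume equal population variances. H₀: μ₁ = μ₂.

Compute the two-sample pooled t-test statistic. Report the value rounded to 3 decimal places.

x̄₁=34.857, s₁=6.747, n₁=14
x̄₂=50.920, s₂=6.062, n₂=25
s_p² = [13·6.747² + 24·6.062²]/37 = 39.8258
SE = √(s_p²·(1/14+1/25)) = 2.1066
t = (34.857−50.920)/2.1066 = -7.6250
df = 37

test statistic = -7.625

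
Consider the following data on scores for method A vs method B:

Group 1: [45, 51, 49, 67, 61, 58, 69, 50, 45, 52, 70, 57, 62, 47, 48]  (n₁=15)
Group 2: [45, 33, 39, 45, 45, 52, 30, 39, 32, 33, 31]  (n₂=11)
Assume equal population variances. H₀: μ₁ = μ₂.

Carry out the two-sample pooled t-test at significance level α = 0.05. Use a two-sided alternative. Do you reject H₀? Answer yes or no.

reject H₀: yes

x̄₁=55.400, s₁=8.700, n₁=15
x̄₂=38.545, s₂=7.353, n₂=11
s_p² = [14·8.700² + 10·7.353²]/24 = 66.6803
SE = √(s_p²·(1/15+1/11)) = 3.2415
t = (55.400−38.545)/3.2415 = 5.1996
df = 24
p-value (two-sided) = 0.00003
At α=0.05: p < α → reject H₀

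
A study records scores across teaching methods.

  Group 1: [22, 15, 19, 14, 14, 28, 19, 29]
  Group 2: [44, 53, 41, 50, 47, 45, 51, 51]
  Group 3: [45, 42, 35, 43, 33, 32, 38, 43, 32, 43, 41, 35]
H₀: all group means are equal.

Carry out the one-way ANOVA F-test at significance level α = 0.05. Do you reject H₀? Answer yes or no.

Group means [20.00, 47.75, 38.50], grand mean 35.857
SSB = Σnᵢ(x̄ᵢ−x̄)² = 3226.929; SSW = ΣΣ(x−x̄ᵢ)² = 630.500
MSB = 3226.929/2 = 1613.4643; MSW = 630.500/25 = 25.2200
F = MSB/MSW = 63.9756
df = (2, 25)
p-value (upper-tail) = 0.00000
At α=0.05: p < α → reject H₀

reject H₀: yes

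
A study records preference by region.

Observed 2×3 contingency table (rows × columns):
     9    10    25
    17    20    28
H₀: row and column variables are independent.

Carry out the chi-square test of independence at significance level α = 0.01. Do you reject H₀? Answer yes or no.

Row totals [44, 65], col totals [26, 30, 53], n=109
χ² = (9−10.50)²/10.50 + (10−12.11)²/12.11 + (25−21.39)²/21.39 + (17−15.50)²/15.50 + (20−17.89)²/17.89 + (28−31.61)²/31.61 = 1.9928
df = 2
p-value (upper-tail) = 0.36921
At α=0.01: p ≥ α → fail to reject H₀

reject H₀: no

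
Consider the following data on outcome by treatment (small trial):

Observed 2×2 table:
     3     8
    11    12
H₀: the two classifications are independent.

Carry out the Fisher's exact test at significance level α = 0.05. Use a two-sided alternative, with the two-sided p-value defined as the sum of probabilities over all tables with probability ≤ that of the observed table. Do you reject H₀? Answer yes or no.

Margins: r₁=11, r₂=23, c₁=14, c₂=20, n=34
p_obs = C(11,3)·C(23,11)/C(34,14); sum pmf over tables with pmf ≤ p_obs
p-value (two-sided) = 0.29481
At α=0.05: p ≥ α → fail to reject H₀

reject H₀: no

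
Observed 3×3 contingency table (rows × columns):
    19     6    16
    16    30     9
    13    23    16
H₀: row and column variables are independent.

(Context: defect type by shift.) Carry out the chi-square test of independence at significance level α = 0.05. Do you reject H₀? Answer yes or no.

Row totals [41, 55, 52], col totals [48, 59, 41], n=148
χ² = (19−13.30)²/13.30 + (6−16.34)²/16.34 + (16−11.36)²/11.36 + (16−17.84)²/17.84 + (30−21.93)²/21.93 + (9−15.24)²/15.24 + (13−16.86)²/16.86 + (23−20.73)²/20.73 + (16−14.41)²/14.41 = 17.9162
df = 4
p-value (upper-tail) = 0.00128
At α=0.05: p < α → reject H₀

reject H₀: yes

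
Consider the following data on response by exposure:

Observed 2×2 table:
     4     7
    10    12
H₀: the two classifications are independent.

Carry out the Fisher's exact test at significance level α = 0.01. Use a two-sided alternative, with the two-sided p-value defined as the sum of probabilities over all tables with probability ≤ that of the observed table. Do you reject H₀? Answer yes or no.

Margins: r₁=11, r₂=22, c₁=14, c₂=19, n=33
p_obs = C(11,4)·C(22,10)/C(33,14); sum pmf over tables with pmf ≤ p_obs
p-value (two-sided) = 0.71934
At α=0.01: p ≥ α → fail to reject H₀

reject H₀: no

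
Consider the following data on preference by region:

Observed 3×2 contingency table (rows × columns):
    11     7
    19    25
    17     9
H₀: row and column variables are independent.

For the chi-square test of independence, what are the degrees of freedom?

degrees of freedom = 2

df = (r−1)(c−1) = (3−1)·(2−1) = 2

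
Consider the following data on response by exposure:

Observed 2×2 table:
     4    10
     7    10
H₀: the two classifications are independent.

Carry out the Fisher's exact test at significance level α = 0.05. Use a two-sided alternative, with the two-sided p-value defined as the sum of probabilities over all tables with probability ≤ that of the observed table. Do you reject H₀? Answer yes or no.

Margins: r₁=14, r₂=17, c₁=11, c₂=20, n=31
p_obs = C(14,4)·C(17,7)/C(31,11); sum pmf over tables with pmf ≤ p_obs
p-value (two-sided) = 0.70738
At α=0.05: p ≥ α → fail to reject H₀

reject H₀: no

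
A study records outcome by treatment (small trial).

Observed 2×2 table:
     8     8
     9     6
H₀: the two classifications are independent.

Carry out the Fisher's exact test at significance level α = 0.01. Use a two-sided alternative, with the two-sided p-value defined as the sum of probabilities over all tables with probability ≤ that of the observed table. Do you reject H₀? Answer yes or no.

Margins: r₁=16, r₂=15, c₁=17, c₂=14, n=31
p_obs = C(16,8)·C(15,9)/C(31,17); sum pmf over tables with pmf ≤ p_obs
p-value (two-sided) = 0.72239
At α=0.01: p ≥ α → fail to reject H₀

reject H₀: no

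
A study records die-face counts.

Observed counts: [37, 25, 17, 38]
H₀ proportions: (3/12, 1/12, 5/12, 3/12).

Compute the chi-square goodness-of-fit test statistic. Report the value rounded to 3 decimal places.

n = 117; E_i = n·p_i = [29.25, 9.75, 48.75, 29.25]
χ² = (37−29.25)²/29.25 + (25−9.75)²/9.75 + (17−48.75)²/48.75 + (38−29.25)²/29.25 = 49.2017
df = 3

test statistic = 49.202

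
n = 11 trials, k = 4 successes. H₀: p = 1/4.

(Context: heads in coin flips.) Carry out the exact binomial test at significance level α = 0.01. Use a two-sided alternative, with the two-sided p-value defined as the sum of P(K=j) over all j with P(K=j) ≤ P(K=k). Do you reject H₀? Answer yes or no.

Exact binomial: n=11, k=4, p₀=1/4=0.2500
P(X=j) = C(n,j)·p₀^j·(1−p₀)^(n−j); p = Σ P(X=j) over j with P(X=j) ≤ P(X=4)
p-value (two-sided) = 0.48379
At α=0.01: p ≥ α → fail to reject H₀

reject H₀: no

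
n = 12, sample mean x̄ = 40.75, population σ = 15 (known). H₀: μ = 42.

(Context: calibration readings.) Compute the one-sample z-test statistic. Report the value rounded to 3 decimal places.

SE = σ/√n = 15/√12 = 4.3301
z = (x̄−μ₀)/SE = (40.75−42)/4.3301 = -0.2887

test statistic = -0.289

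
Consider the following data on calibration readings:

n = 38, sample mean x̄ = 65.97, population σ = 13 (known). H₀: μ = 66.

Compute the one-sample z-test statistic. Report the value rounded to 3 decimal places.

SE = σ/√n = 13/√38 = 2.1089
z = (x̄−μ₀)/SE = (65.97−66)/2.1089 = -0.0142

test statistic = -0.014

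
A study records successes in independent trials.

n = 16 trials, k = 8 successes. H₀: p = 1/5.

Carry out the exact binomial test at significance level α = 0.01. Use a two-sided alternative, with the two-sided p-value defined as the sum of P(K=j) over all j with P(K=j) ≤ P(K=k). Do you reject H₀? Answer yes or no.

Exact binomial: n=16, k=8, p₀=1/5=0.2000
P(X=j) = C(n,j)·p₀^j·(1−p₀)^(n−j); p = Σ P(X=j) over j with P(X=j) ≤ P(X=8)
p-value (two-sided) = 0.00700
At α=0.01: p < α → reject H₀

reject H₀: yes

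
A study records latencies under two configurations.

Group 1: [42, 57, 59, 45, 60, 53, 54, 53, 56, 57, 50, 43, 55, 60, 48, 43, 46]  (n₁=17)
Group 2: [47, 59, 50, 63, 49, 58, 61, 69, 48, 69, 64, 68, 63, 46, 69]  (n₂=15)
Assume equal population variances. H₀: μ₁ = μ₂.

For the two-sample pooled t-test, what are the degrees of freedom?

df = n₁ + n₂ − 2 = 17 + 15 − 2 = 30

degrees of freedom = 30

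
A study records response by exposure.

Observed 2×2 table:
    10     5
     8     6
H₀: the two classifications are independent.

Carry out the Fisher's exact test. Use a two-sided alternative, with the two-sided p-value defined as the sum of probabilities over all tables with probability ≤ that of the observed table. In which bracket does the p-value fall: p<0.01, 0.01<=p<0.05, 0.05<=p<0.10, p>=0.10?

p-value bracket: p>=0.10

Margins: r₁=15, r₂=14, c₁=18, c₂=11, n=29
p_obs = C(15,10)·C(14,8)/C(29,18); sum pmf over tables with pmf ≤ p_obs
p-value (two-sided) = 0.71038
→ bracket: p>=0.10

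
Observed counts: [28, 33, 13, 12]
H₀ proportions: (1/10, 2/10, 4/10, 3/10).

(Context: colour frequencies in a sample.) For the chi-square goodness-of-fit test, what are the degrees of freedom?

degrees of freedom = 3

df = k − 1 = 4 − 1 = 3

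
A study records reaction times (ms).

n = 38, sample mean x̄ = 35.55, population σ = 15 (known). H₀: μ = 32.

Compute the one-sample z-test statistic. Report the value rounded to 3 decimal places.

SE = σ/√n = 15/√38 = 2.4333
z = (x̄−μ₀)/SE = (35.55−32)/2.4333 = 1.4589

test statistic = 1.459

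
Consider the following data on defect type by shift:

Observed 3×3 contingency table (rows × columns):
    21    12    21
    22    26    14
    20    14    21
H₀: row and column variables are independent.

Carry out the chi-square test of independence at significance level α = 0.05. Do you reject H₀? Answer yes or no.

Row totals [54, 62, 55], col totals [63, 52, 56], n=171
χ² = (21−19.89)²/19.89 + (12−16.42)²/16.42 + (21−17.68)²/17.68 + (22−22.84)²/22.84 + (26−18.85)²/18.85 + (14−20.30)²/20.30 + (20−20.26)²/20.26 + (14−16.73)²/16.73 + (21−18.01)²/18.01 = 7.5136
df = 4
p-value (upper-tail) = 0.11111
At α=0.05: p ≥ α → fail to reject H₀

reject H₀: no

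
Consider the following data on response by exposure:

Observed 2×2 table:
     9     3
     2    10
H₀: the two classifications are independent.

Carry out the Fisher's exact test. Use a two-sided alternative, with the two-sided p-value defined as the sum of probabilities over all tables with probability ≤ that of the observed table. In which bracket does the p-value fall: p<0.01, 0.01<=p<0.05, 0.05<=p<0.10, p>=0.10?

p-value bracket: 0.01<=p<0.05

Margins: r₁=12, r₂=12, c₁=11, c₂=13, n=24
p_obs = C(12,9)·C(12,2)/C(24,11); sum pmf over tables with pmf ≤ p_obs
p-value (two-sided) = 0.01228
→ bracket: 0.01<=p<0.05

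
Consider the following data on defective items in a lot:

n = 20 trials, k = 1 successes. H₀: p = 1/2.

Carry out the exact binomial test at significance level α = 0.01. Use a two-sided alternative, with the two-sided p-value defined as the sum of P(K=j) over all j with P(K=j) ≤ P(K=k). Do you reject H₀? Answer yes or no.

reject H₀: yes

Exact binomial: n=20, k=1, p₀=1/2=0.5000
P(X=j) = C(n,j)·p₀^j·(1−p₀)^(n−j); p = Σ P(X=j) over j with P(X=j) ≤ P(X=1)
p-value (two-sided) = 0.00004
At α=0.01: p < α → reject H₀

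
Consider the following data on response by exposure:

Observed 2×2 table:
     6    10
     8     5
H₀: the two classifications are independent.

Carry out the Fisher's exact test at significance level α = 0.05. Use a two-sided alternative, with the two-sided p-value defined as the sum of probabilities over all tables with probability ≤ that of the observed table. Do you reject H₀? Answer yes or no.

reject H₀: no

Margins: r₁=16, r₂=13, c₁=14, c₂=15, n=29
p_obs = C(16,6)·C(13,8)/C(29,14); sum pmf over tables with pmf ≤ p_obs
p-value (two-sided) = 0.27230
At α=0.05: p ≥ α → fail to reject H₀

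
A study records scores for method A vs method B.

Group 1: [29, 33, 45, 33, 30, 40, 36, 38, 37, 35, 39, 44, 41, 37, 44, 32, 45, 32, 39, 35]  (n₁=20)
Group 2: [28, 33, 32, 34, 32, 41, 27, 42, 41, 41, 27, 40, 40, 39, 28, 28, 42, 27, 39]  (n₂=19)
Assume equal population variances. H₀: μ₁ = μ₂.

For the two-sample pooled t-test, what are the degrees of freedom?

df = n₁ + n₂ − 2 = 20 + 19 − 2 = 37

degrees of freedom = 37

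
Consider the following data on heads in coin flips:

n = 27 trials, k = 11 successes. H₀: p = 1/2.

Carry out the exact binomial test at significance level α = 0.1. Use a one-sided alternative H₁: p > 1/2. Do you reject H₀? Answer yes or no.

reject H₀: no

Exact binomial: n=27, k=11, p₀=1/2=0.5000
P(X≥11) from Σ C(n,i)·p₀^i·(1−p₀)^(n−i)
p-value (one-sided, H₁ greater) = 0.87611
At α=0.1: p ≥ α → fail to reject H₀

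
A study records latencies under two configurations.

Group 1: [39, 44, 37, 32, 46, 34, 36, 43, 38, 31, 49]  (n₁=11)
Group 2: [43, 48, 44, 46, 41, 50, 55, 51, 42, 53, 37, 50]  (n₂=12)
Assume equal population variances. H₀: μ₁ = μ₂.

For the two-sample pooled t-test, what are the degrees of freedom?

df = n₁ + n₂ − 2 = 11 + 12 − 2 = 21

degrees of freedom = 21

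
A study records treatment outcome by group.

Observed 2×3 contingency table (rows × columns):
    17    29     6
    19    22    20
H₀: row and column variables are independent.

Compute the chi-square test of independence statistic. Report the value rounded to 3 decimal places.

Row totals [52, 61], col totals [36, 51, 26], n=113
χ² = (17−16.57)²/16.57 + (29−23.47)²/23.47 + (6−11.96)²/11.96 + (19−19.43)²/19.43 + (22−27.53)²/27.53 + (20−14.04)²/14.04 = 7.9439
df = 2

test statistic = 7.944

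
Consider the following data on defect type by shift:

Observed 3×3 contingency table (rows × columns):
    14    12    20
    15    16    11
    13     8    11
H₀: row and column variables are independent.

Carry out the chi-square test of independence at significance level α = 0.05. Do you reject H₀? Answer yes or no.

reject H₀: no

Row totals [46, 42, 32], col totals [42, 36, 42], n=120
χ² = (14−16.10)²/16.10 + (12−13.80)²/13.80 + (20−16.10)²/16.10 + (15−14.70)²/14.70 + (16−12.60)²/12.60 + (11−14.70)²/14.70 + (13−11.20)²/11.20 + (8−9.60)²/9.60 + (11−11.20)²/11.20 = 3.8678
df = 4
p-value (upper-tail) = 0.42419
At α=0.05: p ≥ α → fail to reject H₀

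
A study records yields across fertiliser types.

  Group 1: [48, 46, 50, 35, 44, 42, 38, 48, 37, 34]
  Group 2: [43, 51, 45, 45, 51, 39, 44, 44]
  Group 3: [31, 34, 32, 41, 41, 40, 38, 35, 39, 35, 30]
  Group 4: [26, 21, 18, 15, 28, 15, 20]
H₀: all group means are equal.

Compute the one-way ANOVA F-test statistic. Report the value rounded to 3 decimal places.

Group means [42.20, 45.25, 36.00, 20.43], grand mean 36.750
SSB = Σnᵢ(x̄ᵢ−x̄)² = 2745.936; SSW = ΣΣ(x−x̄ᵢ)² = 738.814
MSB = 2745.936/3 = 915.3119; MSW = 738.814/32 = 23.0879
F = MSB/MSW = 39.6446
df = (3, 32)

test statistic = 39.645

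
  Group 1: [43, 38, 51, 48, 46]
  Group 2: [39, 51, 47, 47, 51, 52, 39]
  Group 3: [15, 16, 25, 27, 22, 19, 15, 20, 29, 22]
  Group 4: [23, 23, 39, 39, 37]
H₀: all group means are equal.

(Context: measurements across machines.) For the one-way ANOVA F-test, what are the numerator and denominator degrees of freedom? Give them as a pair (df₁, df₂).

degrees of freedom = [3, 23]

k = 4 groups, N = 27 total
df = (k−1, N−k) = (4−1, 27−4) = (3, 23)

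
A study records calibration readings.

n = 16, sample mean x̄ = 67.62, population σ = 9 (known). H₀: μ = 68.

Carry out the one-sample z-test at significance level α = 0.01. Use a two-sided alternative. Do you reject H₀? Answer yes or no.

SE = σ/√n = 9/√16 = 2.2500
z = (x̄−μ₀)/SE = (67.62−68)/2.2500 = -0.1689
p-value (two-sided) = 0.86588
At α=0.01: p ≥ α → fail to reject H₀

reject H₀: no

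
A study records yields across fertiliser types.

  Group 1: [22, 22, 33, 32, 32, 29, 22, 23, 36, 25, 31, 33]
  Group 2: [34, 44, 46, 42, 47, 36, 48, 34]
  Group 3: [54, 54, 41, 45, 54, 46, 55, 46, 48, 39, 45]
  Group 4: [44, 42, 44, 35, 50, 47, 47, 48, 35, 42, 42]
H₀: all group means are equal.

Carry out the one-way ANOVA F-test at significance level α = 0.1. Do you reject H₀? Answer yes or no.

reject H₀: yes

Group means [28.33, 41.38, 47.91, 43.27], grand mean 39.857
SSB = Σnᵢ(x̄ᵢ−x̄)² = 2453.510; SSW = ΣΣ(x−x̄ᵢ)² = 1089.633
MSB = 2453.510/3 = 817.8368; MSW = 1089.633/38 = 28.6745
F = MSB/MSW = 28.5214
df = (3, 38)
p-value (upper-tail) = 0.00000
At α=0.1: p < α → reject H₀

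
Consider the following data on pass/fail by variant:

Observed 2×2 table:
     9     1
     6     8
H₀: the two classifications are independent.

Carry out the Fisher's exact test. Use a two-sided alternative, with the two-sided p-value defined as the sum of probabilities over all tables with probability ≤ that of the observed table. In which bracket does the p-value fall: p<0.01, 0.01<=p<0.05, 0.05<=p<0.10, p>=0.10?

Margins: r₁=10, r₂=14, c₁=15, c₂=9, n=24
p_obs = C(10,9)·C(14,6)/C(24,15); sum pmf over tables with pmf ≤ p_obs
p-value (two-sided) = 0.03334
→ bracket: 0.01<=p<0.05

p-value bracket: 0.01<=p<0.05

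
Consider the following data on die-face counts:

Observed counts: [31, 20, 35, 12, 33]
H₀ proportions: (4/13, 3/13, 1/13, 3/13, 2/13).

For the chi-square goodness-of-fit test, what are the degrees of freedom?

df = k − 1 = 5 − 1 = 4

degrees of freedom = 4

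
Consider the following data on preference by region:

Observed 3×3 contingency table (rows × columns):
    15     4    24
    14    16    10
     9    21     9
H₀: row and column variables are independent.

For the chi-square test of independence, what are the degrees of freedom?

degrees of freedom = 4

df = (r−1)(c−1) = (3−1)·(3−1) = 4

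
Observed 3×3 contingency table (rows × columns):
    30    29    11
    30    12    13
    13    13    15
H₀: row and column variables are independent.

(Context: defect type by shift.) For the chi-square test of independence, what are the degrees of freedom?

df = (r−1)(c−1) = (3−1)·(3−1) = 4

degrees of freedom = 4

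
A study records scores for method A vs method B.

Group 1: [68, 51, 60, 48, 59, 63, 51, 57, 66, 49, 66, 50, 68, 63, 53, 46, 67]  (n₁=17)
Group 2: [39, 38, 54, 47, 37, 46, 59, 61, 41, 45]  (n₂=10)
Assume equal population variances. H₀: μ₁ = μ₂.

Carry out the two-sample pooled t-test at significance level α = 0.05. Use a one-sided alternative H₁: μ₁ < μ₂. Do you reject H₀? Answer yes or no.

reject H₀: no

x̄₁=57.941, s₁=7.814, n₁=17
x̄₂=46.700, s₂=8.654, n₂=10
s_p² = [16·7.814² + 9·8.654²]/25 = 66.0416
SE = √(s_p²·(1/17+1/10)) = 3.2387
t = (57.941−46.700)/3.2387 = 3.4709
df = 25
p-value (one-sided, H₁ less) = 0.99905
At α=0.05: p ≥ α → fail to reject H₀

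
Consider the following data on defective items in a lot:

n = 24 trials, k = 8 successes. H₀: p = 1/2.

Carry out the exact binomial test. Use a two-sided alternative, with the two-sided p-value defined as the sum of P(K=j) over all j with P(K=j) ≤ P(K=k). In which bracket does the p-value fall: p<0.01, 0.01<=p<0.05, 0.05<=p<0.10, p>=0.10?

p-value bracket: p>=0.10

Exact binomial: n=24, k=8, p₀=1/2=0.5000
P(X=j) = C(n,j)·p₀^j·(1−p₀)^(n−j); p = Σ P(X=j) over j with P(X=j) ≤ P(X=8)
p-value (two-sided) = 0.15159
→ bracket: p>=0.10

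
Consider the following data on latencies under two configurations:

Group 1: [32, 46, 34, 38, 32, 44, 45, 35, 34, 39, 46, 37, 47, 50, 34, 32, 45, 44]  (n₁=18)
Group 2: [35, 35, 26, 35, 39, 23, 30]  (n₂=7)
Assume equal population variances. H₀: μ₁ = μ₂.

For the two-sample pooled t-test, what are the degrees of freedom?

degrees of freedom = 23

df = n₁ + n₂ − 2 = 18 + 7 − 2 = 23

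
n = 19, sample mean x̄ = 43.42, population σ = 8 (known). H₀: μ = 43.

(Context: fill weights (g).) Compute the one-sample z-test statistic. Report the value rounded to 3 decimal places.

SE = σ/√n = 8/√19 = 1.8353
z = (x̄−μ₀)/SE = (43.42−43)/1.8353 = 0.2288

test statistic = 0.229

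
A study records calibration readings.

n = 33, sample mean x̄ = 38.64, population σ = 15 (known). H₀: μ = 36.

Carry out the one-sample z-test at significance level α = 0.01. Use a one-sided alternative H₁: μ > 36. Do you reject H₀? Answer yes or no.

reject H₀: no

SE = σ/√n = 15/√33 = 2.6112
z = (x̄−μ₀)/SE = (38.64−36)/2.6112 = 1.0110
p-value (one-sided, H₁ greater) = 0.15600
At α=0.01: p ≥ α → fail to reject H₀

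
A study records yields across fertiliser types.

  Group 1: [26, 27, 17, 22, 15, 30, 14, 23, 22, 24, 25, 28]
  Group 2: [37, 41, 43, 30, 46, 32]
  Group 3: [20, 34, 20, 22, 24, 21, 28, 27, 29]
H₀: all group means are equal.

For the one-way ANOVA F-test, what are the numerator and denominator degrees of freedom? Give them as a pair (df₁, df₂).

k = 3 groups, N = 27 total
df = (k−1, N−k) = (3−1, 27−3) = (2, 24)

degrees of freedom = [2, 24]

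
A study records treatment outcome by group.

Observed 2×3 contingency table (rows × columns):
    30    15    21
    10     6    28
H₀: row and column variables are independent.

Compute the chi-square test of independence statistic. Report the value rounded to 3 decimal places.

Row totals [66, 44], col totals [40, 21, 49], n=110
χ² = (30−24.00)²/24.00 + (15−12.60)²/12.60 + (21−29.40)²/29.40 + (10−16.00)²/16.00 + (6−8.40)²/8.40 + (28−19.60)²/19.60 = 10.8929
df = 2

test statistic = 10.893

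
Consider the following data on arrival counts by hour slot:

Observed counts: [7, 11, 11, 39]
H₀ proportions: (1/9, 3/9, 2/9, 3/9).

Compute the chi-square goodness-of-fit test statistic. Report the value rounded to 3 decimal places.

test statistic = 18.934

n = 68; E_i = n·p_i = [7.56, 22.67, 15.11, 22.67]
χ² = (7−7.56)²/7.56 + (11−22.67)²/22.67 + (11−15.11)²/15.11 + (39−22.67)²/22.67 = 18.9338
df = 3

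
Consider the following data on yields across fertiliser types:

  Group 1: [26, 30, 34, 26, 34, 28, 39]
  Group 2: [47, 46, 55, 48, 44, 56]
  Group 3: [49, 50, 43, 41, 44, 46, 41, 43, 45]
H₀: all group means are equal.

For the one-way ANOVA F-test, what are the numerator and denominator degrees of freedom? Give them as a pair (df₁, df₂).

k = 3 groups, N = 22 total
df = (k−1, N−k) = (3−1, 22−3) = (2, 19)

degrees of freedom = [2, 19]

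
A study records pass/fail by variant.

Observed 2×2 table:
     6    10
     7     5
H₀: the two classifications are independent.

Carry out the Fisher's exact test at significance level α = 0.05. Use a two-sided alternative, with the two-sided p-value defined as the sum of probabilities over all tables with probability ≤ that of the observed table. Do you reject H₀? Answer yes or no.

Margins: r₁=16, r₂=12, c₁=13, c₂=15, n=28
p_obs = C(16,6)·C(12,7)/C(28,13); sum pmf over tables with pmf ≤ p_obs
p-value (two-sided) = 0.44545
At α=0.05: p ≥ α → fail to reject H₀

reject H₀: no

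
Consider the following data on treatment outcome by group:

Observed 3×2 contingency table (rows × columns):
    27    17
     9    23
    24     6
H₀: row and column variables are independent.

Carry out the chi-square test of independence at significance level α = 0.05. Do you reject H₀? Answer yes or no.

reject H₀: yes

Row totals [44, 32, 30], col totals [60, 46], n=106
χ² = (27−24.91)²/24.91 + (17−19.09)²/19.09 + (9−18.11)²/18.11 + (23−13.89)²/13.89 + (24−16.98)²/16.98 + (6−13.02)²/13.02 = 17.6567
df = 2
p-value (upper-tail) = 0.00015
At α=0.05: p < α → reject H₀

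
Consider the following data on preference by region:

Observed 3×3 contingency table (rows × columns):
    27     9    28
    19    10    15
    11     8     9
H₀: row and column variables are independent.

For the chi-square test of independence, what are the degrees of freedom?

degrees of freedom = 4

df = (r−1)(c−1) = (3−1)·(3−1) = 4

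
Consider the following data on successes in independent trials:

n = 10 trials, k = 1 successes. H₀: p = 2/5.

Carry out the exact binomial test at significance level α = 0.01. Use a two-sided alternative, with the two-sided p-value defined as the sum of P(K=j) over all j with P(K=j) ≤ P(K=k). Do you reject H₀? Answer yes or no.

Exact binomial: n=10, k=1, p₀=2/5=0.4000
P(X=j) = C(n,j)·p₀^j·(1−p₀)^(n−j); p = Σ P(X=j) over j with P(X=j) ≤ P(X=1)
p-value (two-sided) = 0.05865
At α=0.01: p ≥ α → fail to reject H₀

reject H₀: no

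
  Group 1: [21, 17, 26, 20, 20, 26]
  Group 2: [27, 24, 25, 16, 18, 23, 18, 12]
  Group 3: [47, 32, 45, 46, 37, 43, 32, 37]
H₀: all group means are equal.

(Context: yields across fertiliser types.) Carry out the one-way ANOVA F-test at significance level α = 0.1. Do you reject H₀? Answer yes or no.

reject H₀: yes

Group means [21.67, 20.38, 39.88], grand mean 27.818
SSB = Σnᵢ(x̄ᵢ−x̄)² = 1833.189; SSW = ΣΣ(x−x̄ᵢ)² = 516.083
MSB = 1833.189/2 = 916.5947; MSW = 516.083/19 = 27.1623
F = MSB/MSW = 33.7451
df = (2, 19)
p-value (upper-tail) = 0.00000
At α=0.1: p < α → reject H₀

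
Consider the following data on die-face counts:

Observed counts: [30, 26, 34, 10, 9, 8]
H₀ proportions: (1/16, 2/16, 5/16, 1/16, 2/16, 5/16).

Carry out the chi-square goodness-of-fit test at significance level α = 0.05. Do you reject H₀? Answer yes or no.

n = 117; E_i = n·p_i = [7.31, 14.62, 36.56, 7.31, 14.62, 36.56]
χ² = (30−7.31)²/7.31 + (26−14.62)²/14.62 + (34−36.56)²/36.56 + (10−7.31)²/7.31 + (9−14.62)²/14.62 + (8−36.56)²/36.56 = 104.8803
df = 5
p-value (upper-tail) = 0.00000
At α=0.05: p < α → reject H₀

reject H₀: yes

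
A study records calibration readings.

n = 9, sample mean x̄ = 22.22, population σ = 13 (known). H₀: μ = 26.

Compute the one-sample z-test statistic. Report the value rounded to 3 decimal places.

SE = σ/√n = 13/√9 = 4.3333
z = (x̄−μ₀)/SE = (22.22−26)/4.3333 = -0.8723

test statistic = -0.872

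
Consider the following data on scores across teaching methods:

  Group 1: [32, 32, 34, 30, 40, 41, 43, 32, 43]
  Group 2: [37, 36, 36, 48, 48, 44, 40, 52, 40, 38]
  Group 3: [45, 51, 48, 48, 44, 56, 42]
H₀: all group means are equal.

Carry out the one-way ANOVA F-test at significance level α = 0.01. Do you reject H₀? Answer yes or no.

Group means [36.33, 41.90, 47.71], grand mean 41.538
SSB = Σnᵢ(x̄ᵢ−x̄)² = 512.133; SSW = ΣΣ(x−x̄ᵢ)² = 656.329
MSB = 512.133/2 = 256.0665; MSW = 656.329/23 = 28.5360
F = MSB/MSW = 8.9734
df = (2, 23)
p-value (upper-tail) = 0.00132
At α=0.01: p < α → reject H₀

reject H₀: yes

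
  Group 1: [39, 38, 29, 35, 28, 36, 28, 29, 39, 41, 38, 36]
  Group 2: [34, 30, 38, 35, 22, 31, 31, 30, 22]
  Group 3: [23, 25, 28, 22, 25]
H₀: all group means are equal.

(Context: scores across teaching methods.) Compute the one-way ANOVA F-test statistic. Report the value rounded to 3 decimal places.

test statistic = 8.285

Group means [34.67, 30.33, 24.60], grand mean 31.231
SSB = Σnᵢ(x̄ᵢ−x̄)² = 368.749; SSW = ΣΣ(x−x̄ᵢ)² = 511.867
MSB = 368.749/2 = 184.3744; MSW = 511.867/23 = 22.2551
F = MSB/MSW = 8.2846
df = (2, 23)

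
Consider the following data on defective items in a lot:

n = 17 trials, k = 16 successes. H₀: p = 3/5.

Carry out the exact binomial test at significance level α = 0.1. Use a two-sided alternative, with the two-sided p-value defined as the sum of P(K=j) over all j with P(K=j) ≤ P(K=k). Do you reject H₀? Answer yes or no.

Exact binomial: n=17, k=16, p₀=3/5=0.6000
P(X=j) = C(n,j)·p₀^j·(1−p₀)^(n−j); p = Σ P(X=j) over j with P(X=j) ≤ P(X=16)
p-value (two-sided) = 0.00254
At α=0.1: p < α → reject H₀

reject H₀: yes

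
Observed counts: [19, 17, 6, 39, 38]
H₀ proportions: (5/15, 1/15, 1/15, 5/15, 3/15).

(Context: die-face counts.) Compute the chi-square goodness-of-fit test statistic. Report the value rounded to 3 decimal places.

test statistic = 30.084

n = 119; E_i = n·p_i = [39.67, 7.93, 7.93, 39.67, 23.80]
χ² = (19−39.67)²/39.67 + (17−7.93)²/7.93 + (6−7.93)²/7.93 + (39−39.67)²/39.67 + (38−23.80)²/23.80 = 30.0840
df = 4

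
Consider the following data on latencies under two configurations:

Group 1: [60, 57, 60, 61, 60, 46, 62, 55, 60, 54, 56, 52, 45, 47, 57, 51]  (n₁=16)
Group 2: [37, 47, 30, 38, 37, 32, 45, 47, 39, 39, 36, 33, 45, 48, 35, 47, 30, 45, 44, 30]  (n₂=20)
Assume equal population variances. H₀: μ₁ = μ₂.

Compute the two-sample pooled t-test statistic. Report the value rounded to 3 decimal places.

x̄₁=55.188, s₁=5.564, n₁=16
x̄₂=39.200, s₂=6.354, n₂=20
s_p² = [15·5.564² + 19·6.354²]/34 = 36.2246
SE = √(s_p²·(1/16+1/20)) = 2.0187
t = (55.188−39.200)/2.0187 = 7.9196
df = 34

test statistic = 7.920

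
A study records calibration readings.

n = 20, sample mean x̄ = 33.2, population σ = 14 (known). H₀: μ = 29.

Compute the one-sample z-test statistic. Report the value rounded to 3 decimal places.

SE = σ/√n = 14/√20 = 3.1305
z = (x̄−μ₀)/SE = (33.2−29)/3.1305 = 1.3416

test statistic = 1.342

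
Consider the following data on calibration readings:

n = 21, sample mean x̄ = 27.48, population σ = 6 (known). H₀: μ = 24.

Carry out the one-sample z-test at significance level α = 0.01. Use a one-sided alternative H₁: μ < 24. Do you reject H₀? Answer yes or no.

SE = σ/√n = 6/√21 = 1.3093
z = (x̄−μ₀)/SE = (27.48−24)/1.3093 = 2.6579
p-value (one-sided, H₁ less) = 0.99607
At α=0.01: p ≥ α → fail to reject H₀

reject H₀: no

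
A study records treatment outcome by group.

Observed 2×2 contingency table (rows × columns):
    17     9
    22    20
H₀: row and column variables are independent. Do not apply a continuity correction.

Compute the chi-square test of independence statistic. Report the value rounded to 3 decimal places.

Row totals [26, 42], col totals [39, 29], n=68
χ² = (17−14.91)²/14.91 + (9−11.09)²/11.09 + (22−24.09)²/24.09 + (20−17.91)²/17.91 = 1.1102
df = 1

test statistic = 1.110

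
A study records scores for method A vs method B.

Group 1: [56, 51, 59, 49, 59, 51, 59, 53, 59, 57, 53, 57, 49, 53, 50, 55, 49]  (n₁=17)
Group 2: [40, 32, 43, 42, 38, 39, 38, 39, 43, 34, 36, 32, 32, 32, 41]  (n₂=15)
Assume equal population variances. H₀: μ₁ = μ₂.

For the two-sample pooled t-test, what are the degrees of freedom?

df = n₁ + n₂ − 2 = 17 + 15 − 2 = 30

degrees of freedom = 30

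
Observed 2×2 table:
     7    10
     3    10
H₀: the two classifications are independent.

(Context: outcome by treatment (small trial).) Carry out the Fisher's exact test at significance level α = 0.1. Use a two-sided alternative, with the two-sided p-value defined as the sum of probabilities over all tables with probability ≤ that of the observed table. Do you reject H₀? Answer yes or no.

Margins: r₁=17, r₂=13, c₁=10, c₂=20, n=30
p_obs = C(17,7)·C(13,3)/C(30,10); sum pmf over tables with pmf ≤ p_obs
p-value (two-sided) = 0.44041
At α=0.1: p ≥ α → fail to reject H₀

reject H₀: no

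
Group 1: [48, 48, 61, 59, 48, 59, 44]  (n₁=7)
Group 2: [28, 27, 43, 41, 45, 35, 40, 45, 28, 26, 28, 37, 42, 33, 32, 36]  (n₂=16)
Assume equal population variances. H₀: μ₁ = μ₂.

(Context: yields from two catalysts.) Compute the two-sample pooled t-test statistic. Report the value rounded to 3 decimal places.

test statistic = 5.533

x̄₁=52.429, s₁=6.949, n₁=7
x̄₂=35.375, s₂=6.742, n₂=16
s_p² = [6·6.949² + 15·6.742²]/21 = 46.2602
SE = √(s_p²·(1/7+1/16)) = 3.0822
t = (52.429−35.375)/3.0822 = 5.5329
df = 21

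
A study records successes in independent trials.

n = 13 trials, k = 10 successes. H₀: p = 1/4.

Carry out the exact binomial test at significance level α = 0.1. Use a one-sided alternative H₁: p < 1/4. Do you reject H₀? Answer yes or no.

reject H₀: no

Exact binomial: n=13, k=10, p₀=1/4=0.2500
P(X≤10) from Σ C(n,i)·p₀^i·(1−p₀)^(n−i)
p-value (one-sided, H₁ less) = 0.99999
At α=0.1: p ≥ α → fail to reject H₀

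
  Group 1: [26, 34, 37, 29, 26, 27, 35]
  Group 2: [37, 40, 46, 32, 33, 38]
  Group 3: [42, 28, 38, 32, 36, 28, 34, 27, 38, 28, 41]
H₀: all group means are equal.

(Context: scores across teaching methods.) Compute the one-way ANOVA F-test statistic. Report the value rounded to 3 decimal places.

test statistic = 3.003

Group means [30.57, 37.67, 33.82], grand mean 33.833
SSB = Σnᵢ(x̄ᵢ−x̄)² = 162.649; SSW = ΣΣ(x−x̄ᵢ)² = 568.684
MSB = 162.649/2 = 81.3247; MSW = 568.684/21 = 27.0802
F = MSB/MSW = 3.0031
df = (2, 21)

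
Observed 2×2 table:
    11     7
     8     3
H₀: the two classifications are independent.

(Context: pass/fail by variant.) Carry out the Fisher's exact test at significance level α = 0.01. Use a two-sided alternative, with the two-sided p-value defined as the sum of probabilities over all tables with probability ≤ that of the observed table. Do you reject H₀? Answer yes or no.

reject H₀: no

Margins: r₁=18, r₂=11, c₁=19, c₂=10, n=29
p_obs = C(18,11)·C(11,8)/C(29,19); sum pmf over tables with pmf ≤ p_obs
p-value (two-sided) = 0.69415
At α=0.01: p ≥ α → fail to reject H₀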